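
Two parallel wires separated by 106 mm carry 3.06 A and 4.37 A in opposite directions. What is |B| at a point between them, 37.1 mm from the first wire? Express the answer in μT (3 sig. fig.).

B ≈ 29.2 μT

Each long wire gives B = μ₀I/(2πd). Distances are d₁ = 0.0371 m and d₂ = 0.0689 m.
B₁ = 1.65×10⁻⁵ T, B₂ = 1.27×10⁻⁵ T.
Between antiparallel currents both contributions point the same way, so they add. B = B₁ + B₂ = 1.65×10⁻⁵ + 1.27×10⁻⁵ = 2.92×10⁻⁵ T.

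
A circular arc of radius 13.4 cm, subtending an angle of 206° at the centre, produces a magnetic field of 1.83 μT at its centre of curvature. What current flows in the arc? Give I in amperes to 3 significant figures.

I ≈ 0.682 A

For a circular arc, B = μ₀Iφ/(4πR) with φ in radians; here φ = 3.595 rad.
So I = 4πRB/(μ₀φ) = 4π × 0.134 × 1.83×10⁻⁶ / (4π×10⁻⁷ × 3.595) = 0.682 A.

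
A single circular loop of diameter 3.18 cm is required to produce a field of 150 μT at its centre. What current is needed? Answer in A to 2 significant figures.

I ≈ 3.8 A

At the centre of a circular loop B = μ₀I/(2R), so I = 2RB/μ₀.
With R = 0.0159 m, I = 2 × 0.0159 × 1.50×10⁻⁴ / (4π×10⁻⁷) = 3.80 A.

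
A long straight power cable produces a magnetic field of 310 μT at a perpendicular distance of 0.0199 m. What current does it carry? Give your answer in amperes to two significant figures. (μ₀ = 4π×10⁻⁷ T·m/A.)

I ≈ 31 A

For a long straight wire B = μ₀I/(2πd), so I = 2πdB/μ₀.
I = 2π × 0.0199 × 3.10×10⁻⁴ / (4π×10⁻⁷) = 30.8 A.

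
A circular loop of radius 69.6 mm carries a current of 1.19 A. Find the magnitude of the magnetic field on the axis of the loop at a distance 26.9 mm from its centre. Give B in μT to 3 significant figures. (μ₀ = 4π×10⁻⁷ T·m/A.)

B ≈ 8.72 μT

On the axis of a circular loop, B = μ₀IR² / [2(R²+z²)^(3/2)].
R² + z² = (0.0696)² + (0.0269)² = 0.005568 m², and (R²+z²)^(3/2) = 4.15×10⁻⁴ m³.
B = (4π×10⁻⁷ × 1.19 × 0.004844) / (2 × 4.15×10⁻⁴) = 8.72×10⁻⁶ T.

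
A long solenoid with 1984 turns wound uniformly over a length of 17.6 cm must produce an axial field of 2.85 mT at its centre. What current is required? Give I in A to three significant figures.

Inside a long solenoid B = μ₀nI with n = 1.127×10⁴ m⁻¹, so I = B/(μ₀n).
I = 2.85×10⁻³ / (4π×10⁻⁷ × 1.127×10⁴) = 0.201 A.

I ≈ 0.201 A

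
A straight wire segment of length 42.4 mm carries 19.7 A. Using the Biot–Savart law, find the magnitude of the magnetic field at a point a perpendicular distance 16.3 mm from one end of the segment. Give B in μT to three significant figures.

For a finite straight segment, B = (μ₀I/4πd)(sinθ₁ + sinθ₂), where θ₁, θ₂ are the angles from the perpendicular to each end.
The perpendicular foot is at one end, so the two end-offsets along the wire are 0 and L = 0.0424 m.
sinθ₁ = 0/√(0²+0.0163²) = 0.0000; sinθ₂ = 0.0424/√(0.0424²+0.0163²) = 0.9334.
B = (4π×10⁻⁷ × 19.7) / (4π × 0.0163) × (0.0000 + 0.9334) = 1.13×10⁻⁴ T.

B ≈ 113 μT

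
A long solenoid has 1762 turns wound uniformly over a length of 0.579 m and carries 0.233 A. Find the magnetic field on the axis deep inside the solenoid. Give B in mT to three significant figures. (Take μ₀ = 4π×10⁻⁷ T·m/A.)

Inside a long solenoid, B = μ₀nI with n = 3043 turns/m.
B = 4π×10⁻⁷ × 3043 × 0.233 = 8.91×10⁻⁴ T.

B ≈ 0.891 mT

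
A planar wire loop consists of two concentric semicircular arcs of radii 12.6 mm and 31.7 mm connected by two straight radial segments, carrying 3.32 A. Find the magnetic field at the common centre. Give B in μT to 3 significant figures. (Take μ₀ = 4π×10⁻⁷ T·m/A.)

The radial connectors point toward the centre, so dl × r̂ = 0 and they contribute nothing.
Each semicircle gives μ₀I/(4R): inner arc 8.28×10⁻⁵ T, outer arc 3.29×10⁻⁵ T.
The two arcs carry current in opposite angular senses, so their fields oppose: B = |8.28×10⁻⁵ − 3.29×10⁻⁵| = 4.99×10⁻⁵ T.

B ≈ 49.9 μT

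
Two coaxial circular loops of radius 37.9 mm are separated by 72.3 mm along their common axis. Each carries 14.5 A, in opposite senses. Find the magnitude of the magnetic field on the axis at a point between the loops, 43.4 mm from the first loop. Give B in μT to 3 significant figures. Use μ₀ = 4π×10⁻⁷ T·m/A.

Each loop contributes B = μ₀IR²/[2(R²+z²)^(3/2)] on the axis, with z measured from that loop.
Loop 1 (z = 0.0434 m): B₁ = 6.84×10⁻⁵ T. Loop 2 (z = 0.0289 m): B₂ = 1.21×10⁻⁴ T.
The fields oppose: B = |B₁ − B₂| = 5.25×10⁻⁵ T.

B ≈ 52.5 μT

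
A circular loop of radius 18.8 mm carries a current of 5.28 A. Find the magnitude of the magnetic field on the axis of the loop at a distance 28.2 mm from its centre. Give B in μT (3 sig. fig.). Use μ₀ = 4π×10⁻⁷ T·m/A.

On the axis of a circular loop, B = μ₀IR² / [2(R²+z²)^(3/2)].
R² + z² = (0.0188)² + (0.0282)² = 0.001149 m², and (R²+z²)^(3/2) = 3.89×10⁻⁵ m³.
B = (4π×10⁻⁷ × 5.28 × 0.0003534) / (2 × 3.89×10⁻⁵) = 3.01×10⁻⁵ T.

B ≈ 30.1 μT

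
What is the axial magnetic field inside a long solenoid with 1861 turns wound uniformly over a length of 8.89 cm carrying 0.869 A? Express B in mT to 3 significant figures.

B ≈ 22.9 mT

Inside a long solenoid, B = μ₀nI with n = 2.093×10⁴ turns/m.
B = 4π×10⁻⁷ × 2.093×10⁴ × 0.869 = 2.29×10⁻² T.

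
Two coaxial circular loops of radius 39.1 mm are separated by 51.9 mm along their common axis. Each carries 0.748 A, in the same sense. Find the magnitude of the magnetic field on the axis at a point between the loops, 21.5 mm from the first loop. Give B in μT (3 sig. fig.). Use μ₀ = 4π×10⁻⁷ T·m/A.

B ≈ 14.0 μT

Each loop contributes B = μ₀IR²/[2(R²+z²)^(3/2)] on the axis, with z measured from that loop.
Loop 1 (z = 0.0215 m): B₁ = 8.09×10⁻⁶ T. Loop 2 (z = 0.0304 m): B₂ = 5.91×10⁻⁶ T.
The fields add: B = B₁ + B₂ = 1.40×10⁻⁵ T.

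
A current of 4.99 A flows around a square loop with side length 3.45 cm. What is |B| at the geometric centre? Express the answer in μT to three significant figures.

B ≈ 164 μT

Each side is a finite straight segment at perpendicular distance d = a/(2 tan(π/4)) = 0.01725 m from the centre, with end-angles ±π/4.
One side contributes B₁ = (μ₀I/4πd)·2 sin(π/4) = 4.09×10⁻⁵ T.
All 4 sides add in the same direction: B = 4 × 4.09×10⁻⁵ = 1.64×10⁻⁴ T.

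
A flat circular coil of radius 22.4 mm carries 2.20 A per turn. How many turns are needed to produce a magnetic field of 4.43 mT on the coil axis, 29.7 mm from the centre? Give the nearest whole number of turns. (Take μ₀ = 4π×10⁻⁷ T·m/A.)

N = 329

For an N-turn coil, B = Nμ₀IR²/[2(R²+z²)^(3/2)]. A single turn gives B₁ = 1.35×10⁻⁵ T with R = 0.0224 m, z = 0.0297 m.
N = B/B₁ = 4.43×10⁻³ / 1.35×10⁻⁵ = 328.81.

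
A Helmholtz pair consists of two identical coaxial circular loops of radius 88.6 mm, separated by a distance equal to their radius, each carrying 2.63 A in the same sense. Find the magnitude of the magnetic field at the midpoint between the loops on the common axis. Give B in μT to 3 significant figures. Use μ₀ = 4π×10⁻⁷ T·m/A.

B ≈ 26.7 μT

Each loop contributes B = μ₀IR²/[2(R²+z²)^(3/2)] on the axis, with z measured from that loop.
Loop 1 (z = 0.0443 m): B₁ = 1.33×10⁻⁵ T. Loop 2 (z = 0.0443 m): B₂ = 1.33×10⁻⁵ T.
The fields add: B = B₁ + B₂ = 2.67×10⁻⁵ T.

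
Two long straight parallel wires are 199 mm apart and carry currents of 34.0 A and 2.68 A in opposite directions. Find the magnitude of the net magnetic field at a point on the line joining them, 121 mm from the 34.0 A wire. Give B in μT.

B ≈ 63.1 μT

Each long wire gives B = μ₀I/(2πd). Distances are d₁ = 0.121 m and d₂ = 0.078 m.
B₁ = 5.62×10⁻⁵ T, B₂ = 6.87×10⁻⁶ T.
Between antiparallel currents both contributions point the same way, so they add. B = B₁ + B₂ = 5.62×10⁻⁵ + 6.87×10⁻⁶ = 6.31×10⁻⁵ T.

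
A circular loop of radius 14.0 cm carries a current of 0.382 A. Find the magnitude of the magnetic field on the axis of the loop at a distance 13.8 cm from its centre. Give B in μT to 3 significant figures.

On the axis of a circular loop, B = μ₀IR² / [2(R²+z²)^(3/2)].
R² + z² = (0.14)² + (0.138)² = 0.03864 m², and (R²+z²)^(3/2) = 7.60×10⁻³ m³.
B = (4π×10⁻⁷ × 0.382 × 0.0196) / (2 × 7.60×10⁻³) = 6.19×10⁻⁷ T.

B ≈ 0.619 μT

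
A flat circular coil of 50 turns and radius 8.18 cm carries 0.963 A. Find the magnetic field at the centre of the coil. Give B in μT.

B ≈ 370 μT

For an N-turn flat coil, B = Nμ₀I/(2R) with R = 0.0818 m.
B = 50 × 7.40×10⁻⁶ T = 3.70×10⁻⁴ T.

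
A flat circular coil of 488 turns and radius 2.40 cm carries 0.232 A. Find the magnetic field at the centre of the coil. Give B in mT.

B ≈ 2.96 mT

For an N-turn flat coil, B = Nμ₀I/(2R) with R = 0.024 m.
B = 488 × 6.07×10⁻⁶ T = 2.96×10⁻³ T.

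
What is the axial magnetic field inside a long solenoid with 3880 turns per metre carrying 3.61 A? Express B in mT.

B ≈ 17.6 mT

Inside a long solenoid, B = μ₀nI with n = 3880 turns/m.
B = 4π×10⁻⁷ × 3880 × 3.61 = 1.76×10⁻² T.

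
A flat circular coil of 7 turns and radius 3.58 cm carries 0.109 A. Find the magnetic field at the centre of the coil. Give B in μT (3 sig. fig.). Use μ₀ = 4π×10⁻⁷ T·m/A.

For an N-turn flat coil, B = Nμ₀I/(2R) with R = 0.0358 m.
B = 7 × 1.91×10⁻⁶ T = 1.34×10⁻⁵ T.

B ≈ 13.4 μT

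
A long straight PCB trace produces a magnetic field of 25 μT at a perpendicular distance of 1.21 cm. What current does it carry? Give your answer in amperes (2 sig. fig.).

For a long straight wire B = μ₀I/(2πd), so I = 2πdB/μ₀.
I = 2π × 0.0121 × 2.50×10⁻⁵ / (4π×10⁻⁷) = 1.51 A.

I ≈ 1.5 A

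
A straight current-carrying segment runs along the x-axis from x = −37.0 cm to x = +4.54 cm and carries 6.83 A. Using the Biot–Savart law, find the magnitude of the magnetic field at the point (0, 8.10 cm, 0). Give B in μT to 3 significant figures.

For a finite straight segment, B = (μ₀I/4πd)(sinθ₁ + sinθ₂), where θ₁, θ₂ are the angles from the perpendicular to each end.
The perpendicular distance is d = 0.081 m; the end-offsets along the wire are a = 0.37 m and b = 0.0454 m.
sinθ₁ = 0.37/√(0.37²+0.081²) = 0.9769; sinθ₂ = 0.0454/√(0.0454²+0.081²) = 0.4889.
B = (4π×10⁻⁷ × 6.83) / (4π × 0.081) × (0.9769 + 0.4889) = 1.24×10⁻⁵ T.

B ≈ 12.4 μT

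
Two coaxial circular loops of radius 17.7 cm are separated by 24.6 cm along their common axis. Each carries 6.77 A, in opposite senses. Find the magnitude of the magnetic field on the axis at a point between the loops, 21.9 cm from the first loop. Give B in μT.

B ≈ 17.2 μT

Each loop contributes B = μ₀IR²/[2(R²+z²)^(3/2)] on the axis, with z measured from that loop.
Loop 1 (z = 0.219 m): B₁ = 5.97×10⁻⁶ T. Loop 2 (z = 0.027 m): B₂ = 2.32×10⁻⁵ T.
The fields oppose: B = |B₁ − B₂| = 1.72×10⁻⁵ T.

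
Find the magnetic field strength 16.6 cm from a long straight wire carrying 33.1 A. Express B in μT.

For an infinitely long straight wire, B = μ₀I/(2πd).
B = (4π×10⁻⁷ × 33.1) / (2π × 0.166) = 3.99×10⁻⁵ T.

B ≈ 39.9 μT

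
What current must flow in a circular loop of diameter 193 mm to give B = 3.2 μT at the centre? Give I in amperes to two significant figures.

I ≈ 0.49 A

At the centre of a circular loop B = μ₀I/(2R), so I = 2RB/μ₀.
With R = 0.0965 m, I = 2 × 0.0965 × 3.20×10⁻⁶ / (4π×10⁻⁷) = 0.491 A.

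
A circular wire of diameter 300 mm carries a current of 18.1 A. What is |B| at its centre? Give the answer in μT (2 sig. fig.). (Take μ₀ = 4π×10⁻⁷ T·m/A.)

At the centre of a circular loop the Biot–Savart law gives B = μ₀I/(2R) (so R = 0.15 m).
B = (4π×10⁻⁷ × 18.1) / (2 × 0.15) = 7.58×10⁻⁵ T.

B ≈ 76 μT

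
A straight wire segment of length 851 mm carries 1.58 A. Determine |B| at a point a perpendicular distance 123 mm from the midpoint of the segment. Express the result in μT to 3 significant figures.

For a finite straight segment, B = (μ₀I/4πd)(sinθ₁ + sinθ₂), where θ₁, θ₂ are the angles from the perpendicular to each end.
The perpendicular from the point meets the wire at its midpoint, so each end is L/2 = 0.4255 m away along the wire.
sinθ₁ = 0.4255/√(0.4255²+0.123²) = 0.9607; sinθ₂ = 0.4255/√(0.4255²+0.123²) = 0.9607.
B = (4π×10⁻⁷ × 1.58) / (4π × 0.123) × (0.9607 + 0.9607) = 2.47×10⁻⁶ T.

B ≈ 2.47 μT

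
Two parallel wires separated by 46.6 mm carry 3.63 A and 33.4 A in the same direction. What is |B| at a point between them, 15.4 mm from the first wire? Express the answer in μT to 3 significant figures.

B ≈ 167 μT

Each long wire gives B = μ₀I/(2πd). Distances are d₁ = 0.0154 m and d₂ = 0.0312 m.
B₁ = 4.71×10⁻⁵ T, B₂ = 2.14×10⁻⁴ T.
Between parallel currents the two contributions point in opposite directions, so they subtract. B = |B₁ − B₂| = |4.71×10⁻⁵ − 2.14×10⁻⁴| = 1.67×10⁻⁴ T.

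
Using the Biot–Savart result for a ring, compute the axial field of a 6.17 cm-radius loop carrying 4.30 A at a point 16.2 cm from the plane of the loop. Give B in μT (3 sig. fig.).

On the axis of a circular loop, B = μ₀IR² / [2(R²+z²)^(3/2)].
R² + z² = (0.0617)² + (0.162)² = 0.03005 m², and (R²+z²)^(3/2) = 5.21×10⁻³ m³.
B = (4π×10⁻⁷ × 4.30 × 0.003807) / (2 × 5.21×10⁻³) = 1.97×10⁻⁶ T.

B ≈ 1.97 μT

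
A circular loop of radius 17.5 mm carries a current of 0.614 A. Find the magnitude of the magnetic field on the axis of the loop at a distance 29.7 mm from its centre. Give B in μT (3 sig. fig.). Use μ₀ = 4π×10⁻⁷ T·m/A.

On the axis of a circular loop, B = μ₀IR² / [2(R²+z²)^(3/2)].
R² + z² = (0.0175)² + (0.0297)² = 0.001188 m², and (R²+z²)^(3/2) = 4.10×10⁻⁵ m³.
B = (4π×10⁻⁷ × 0.614 × 0.0003063) / (2 × 4.10×10⁻⁵) = 2.88×10⁻⁶ T.

B ≈ 2.88 μT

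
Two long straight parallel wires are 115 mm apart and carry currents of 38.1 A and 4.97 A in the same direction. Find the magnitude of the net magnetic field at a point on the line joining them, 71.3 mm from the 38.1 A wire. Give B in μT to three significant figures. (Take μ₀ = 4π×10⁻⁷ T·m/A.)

Each long wire gives B = μ₀I/(2πd). Distances are d₁ = 0.0713 m and d₂ = 0.0437 m.
B₁ = 1.07×10⁻⁴ T, B₂ = 2.27×10⁻⁵ T.
Between parallel currents the two contributions point in opposite directions, so they subtract. B = |B₁ − B₂| = |1.07×10⁻⁴ − 2.27×10⁻⁵| = 8.41×10⁻⁵ T.

B ≈ 84.1 μT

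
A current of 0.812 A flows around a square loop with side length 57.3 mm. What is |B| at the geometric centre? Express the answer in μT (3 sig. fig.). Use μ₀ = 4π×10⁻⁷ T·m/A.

B ≈ 16.0 μT

Each side is a finite straight segment at perpendicular distance d = a/(2 tan(π/4)) = 0.02865 m from the centre, with end-angles ±π/4.
One side contributes B₁ = (μ₀I/4πd)·2 sin(π/4) = 4.01×10⁻⁶ T.
All 4 sides add in the same direction: B = 4 × 4.01×10⁻⁶ = 1.60×10⁻⁵ T.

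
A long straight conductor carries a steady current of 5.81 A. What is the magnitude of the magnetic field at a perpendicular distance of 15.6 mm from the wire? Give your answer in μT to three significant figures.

For an infinitely long straight wire, B = μ₀I/(2πd).
B = (4π×10⁻⁷ × 5.81) / (2π × 0.0156) = 7.45×10⁻⁵ T.

B ≈ 74.5 μT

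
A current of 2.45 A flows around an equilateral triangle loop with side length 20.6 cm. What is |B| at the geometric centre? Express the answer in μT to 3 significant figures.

Each side is a finite straight segment at perpendicular distance d = a/(2 tan(π/3)) = 0.05947 m from the centre, with end-angles ±π/3.
One side contributes B₁ = (μ₀I/4πd)·2 sin(π/3) = 7.14×10⁻⁶ T.
All 3 sides add in the same direction: B = 3 × 7.14×10⁻⁶ = 2.14×10⁻⁵ T.

B ≈ 21.4 μT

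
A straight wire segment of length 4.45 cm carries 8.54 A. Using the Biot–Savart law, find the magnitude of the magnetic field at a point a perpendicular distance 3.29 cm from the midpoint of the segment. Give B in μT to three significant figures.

For a finite straight segment, B = (μ₀I/4πd)(sinθ₁ + sinθ₂), where θ₁, θ₂ are the angles from the perpendicular to each end.
The perpendicular from the point meets the wire at its midpoint, so each end is L/2 = 0.02225 m away along the wire.
sinθ₁ = 0.02225/√(0.02225²+0.0329²) = 0.5602; sinθ₂ = 0.02225/√(0.02225²+0.0329²) = 0.5602.
B = (4π×10⁻⁷ × 8.54) / (4π × 0.0329) × (0.5602 + 0.5602) = 2.91×10⁻⁵ T.

B ≈ 29.1 μT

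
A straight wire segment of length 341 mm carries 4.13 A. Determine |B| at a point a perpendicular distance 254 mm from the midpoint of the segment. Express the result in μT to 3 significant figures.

B ≈ 1.81 μT

For a finite straight segment, B = (μ₀I/4πd)(sinθ₁ + sinθ₂), where θ₁, θ₂ are the angles from the perpendicular to each end.
The perpendicular from the point meets the wire at its midpoint, so each end is L/2 = 0.1705 m away along the wire.
sinθ₁ = 0.1705/√(0.1705²+0.254²) = 0.5573; sinθ₂ = 0.1705/√(0.1705²+0.254²) = 0.5573.
B = (4π×10⁻⁷ × 4.13) / (4π × 0.254) × (0.5573 + 0.5573) = 1.81×10⁻⁶ T.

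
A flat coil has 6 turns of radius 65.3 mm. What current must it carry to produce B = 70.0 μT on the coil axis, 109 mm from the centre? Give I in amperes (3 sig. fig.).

I ≈ 8.93 A

For an N-turn coil, B = Nμ₀IR²/[2(R²+z²)^(3/2)] with R = 0.0653 m, z = 0.109 m, so I = 2B(R²+z²)^(3/2)/(Nμ₀R²) = 2 × 7.00×10⁻⁵ × 2.05×10⁻³ / (6 × 4π×10⁻⁷ × 0.004264) = 8.93 A.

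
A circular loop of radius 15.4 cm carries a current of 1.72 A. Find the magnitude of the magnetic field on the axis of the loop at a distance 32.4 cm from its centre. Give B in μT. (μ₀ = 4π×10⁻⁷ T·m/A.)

B ≈ 0.555 μT

On the axis of a circular loop, B = μ₀IR² / [2(R²+z²)^(3/2)].
R² + z² = (0.154)² + (0.324)² = 0.1287 m², and (R²+z²)^(3/2) = 4.62×10⁻² m³.
B = (4π×10⁻⁷ × 1.72 × 0.02372) / (2 × 4.62×10⁻²) = 5.55×10⁻⁷ T.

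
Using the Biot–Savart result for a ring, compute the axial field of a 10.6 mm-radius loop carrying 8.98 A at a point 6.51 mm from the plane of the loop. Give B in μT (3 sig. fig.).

On the axis of a circular loop, B = μ₀IR² / [2(R²+z²)^(3/2)].
R² + z² = (0.0106)² + (0.00651)² = 0.0001547 m², and (R²+z²)^(3/2) = 1.92×10⁻⁶ m³.
B = (4π×10⁻⁷ × 8.98 × 0.0001124) / (2 × 1.92×10⁻⁶) = 3.29×10⁻⁴ T.

B ≈ 329 μT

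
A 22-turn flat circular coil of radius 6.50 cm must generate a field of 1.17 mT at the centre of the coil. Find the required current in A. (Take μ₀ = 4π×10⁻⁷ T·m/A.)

I ≈ 5.50 A

For an N-turn coil, B = Nμ₀I/(2R) with R = 0.065 m, so I = 2RB/(Nμ₀) = 2 × 0.065 × 1.17×10⁻³ / (22 × 4π×10⁻⁷) = 5.50 A.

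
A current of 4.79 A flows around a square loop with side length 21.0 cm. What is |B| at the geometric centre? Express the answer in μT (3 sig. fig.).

B ≈ 25.8 μT

Each side is a finite straight segment at perpendicular distance d = a/(2 tan(π/4)) = 0.105 m from the centre, with end-angles ±π/4.
One side contributes B₁ = (μ₀I/4πd)·2 sin(π/4) = 6.45×10⁻⁶ T.
All 4 sides add in the same direction: B = 4 × 6.45×10⁻⁶ = 2.58×10⁻⁵ T.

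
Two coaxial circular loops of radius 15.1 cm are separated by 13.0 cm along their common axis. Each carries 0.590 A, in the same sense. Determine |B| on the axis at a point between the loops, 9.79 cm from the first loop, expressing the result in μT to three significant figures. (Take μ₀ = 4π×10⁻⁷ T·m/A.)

Each loop contributes B = μ₀IR²/[2(R²+z²)^(3/2)] on the axis, with z measured from that loop.
Loop 1 (z = 0.0979 m): B₁ = 1.45×10⁻⁶ T. Loop 2 (z = 0.0321 m): B₂ = 2.30×10⁻⁶ T.
The fields add: B = B₁ + B₂ = 3.75×10⁻⁶ T.

B ≈ 3.75 μT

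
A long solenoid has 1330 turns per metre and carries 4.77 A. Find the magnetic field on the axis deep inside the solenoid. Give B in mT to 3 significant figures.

Inside a long solenoid, B = μ₀nI with n = 1330 turns/m.
B = 4π×10⁻⁷ × 1330 × 4.77 = 7.97×10⁻³ T.

B ≈ 7.97 mT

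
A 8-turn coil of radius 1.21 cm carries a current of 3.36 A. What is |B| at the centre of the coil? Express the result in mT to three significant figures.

For an N-turn flat coil, B = Nμ₀I/(2R) with R = 0.0121 m.
B = 8 × 1.74×10⁻⁴ T = 1.40×10⁻³ T.

B ≈ 1.40 mT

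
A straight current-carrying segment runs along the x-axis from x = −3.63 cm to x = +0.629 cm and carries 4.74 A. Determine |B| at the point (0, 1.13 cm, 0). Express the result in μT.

B ≈ 60.5 μT

For a finite straight segment, B = (μ₀I/4πd)(sinθ₁ + sinθ₂), where θ₁, θ₂ are the angles from the perpendicular to each end.
The perpendicular distance is d = 0.0113 m; the end-offsets along the wire are a = 0.0363 m and b = 0.00629 m.
sinθ₁ = 0.0363/√(0.0363²+0.0113²) = 0.9548; sinθ₂ = 0.00629/√(0.00629²+0.0113²) = 0.4864.
B = (4π×10⁻⁷ × 4.74) / (4π × 0.0113) × (0.9548 + 0.4864) = 6.05×10⁻⁵ T.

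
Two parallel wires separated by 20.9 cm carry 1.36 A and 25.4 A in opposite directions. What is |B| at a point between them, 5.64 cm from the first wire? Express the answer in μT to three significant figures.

B ≈ 38.1 μT

Each long wire gives B = μ₀I/(2πd). Distances are d₁ = 0.0564 m and d₂ = 0.1526 m.
B₁ = 4.82×10⁻⁶ T, B₂ = 3.33×10⁻⁵ T.
Between antiparallel currents both contributions point the same way, so they add. B = B₁ + B₂ = 4.82×10⁻⁶ + 3.33×10⁻⁵ = 3.81×10⁻⁵ T.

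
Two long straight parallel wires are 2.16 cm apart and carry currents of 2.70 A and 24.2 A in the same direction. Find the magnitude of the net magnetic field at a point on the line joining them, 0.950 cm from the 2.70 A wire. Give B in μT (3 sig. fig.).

Each long wire gives B = μ₀I/(2πd). Distances are d₁ = 0.0095 m and d₂ = 0.0121 m.
B₁ = 5.68×10⁻⁵ T, B₂ = 4.00×10⁻⁴ T.
Between parallel currents the two contributions point in opposite directions, so they subtract. B = |B₁ − B₂| = |5.68×10⁻⁵ − 4.00×10⁻⁴| = 3.43×10⁻⁴ T.

B ≈ 343 μT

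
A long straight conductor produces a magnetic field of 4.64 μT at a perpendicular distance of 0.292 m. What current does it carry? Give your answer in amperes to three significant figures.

I ≈ 6.77 A

For a long straight wire B = μ₀I/(2πd), so I = 2πdB/μ₀.
I = 2π × 0.292 × 4.64×10⁻⁶ / (4π×10⁻⁷) = 6.77 A.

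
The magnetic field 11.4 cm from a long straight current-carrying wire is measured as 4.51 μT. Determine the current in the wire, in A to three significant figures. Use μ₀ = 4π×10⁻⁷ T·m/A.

For a long straight wire B = μ₀I/(2πd), so I = 2πdB/μ₀.
I = 2π × 0.114 × 4.51×10⁻⁶ / (4π×10⁻⁷) = 2.57 A.

I ≈ 2.57 A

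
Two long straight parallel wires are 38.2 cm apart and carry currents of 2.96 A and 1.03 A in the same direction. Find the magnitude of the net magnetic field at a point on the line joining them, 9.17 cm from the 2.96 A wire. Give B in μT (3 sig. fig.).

Each long wire gives B = μ₀I/(2πd). Distances are d₁ = 0.0917 m and d₂ = 0.2903 m.
B₁ = 6.46×10⁻⁶ T, B₂ = 7.10×10⁻⁷ T.
Between parallel currents the two contributions point in opposite directions, so they subtract. B = |B₁ − B₂| = |6.46×10⁻⁶ − 7.10×10⁻⁷| = 5.75×10⁻⁶ T.

B ≈ 5.75 μT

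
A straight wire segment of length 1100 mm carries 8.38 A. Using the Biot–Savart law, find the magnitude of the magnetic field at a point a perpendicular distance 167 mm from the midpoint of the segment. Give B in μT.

B ≈ 9.60 μT

For a finite straight segment, B = (μ₀I/4πd)(sinθ₁ + sinθ₂), where θ₁, θ₂ are the angles from the perpendicular to each end.
The perpendicular from the point meets the wire at its midpoint, so each end is L/2 = 0.55 m away along the wire.
sinθ₁ = 0.55/√(0.55²+0.167²) = 0.9569; sinθ₂ = 0.55/√(0.55²+0.167²) = 0.9569.
B = (4π×10⁻⁷ × 8.38) / (4π × 0.167) × (0.9569 + 0.9569) = 9.60×10⁻⁶ T.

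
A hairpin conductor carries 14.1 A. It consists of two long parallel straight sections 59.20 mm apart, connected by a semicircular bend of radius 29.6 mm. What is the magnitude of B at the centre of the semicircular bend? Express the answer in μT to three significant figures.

The semicircular arc contributes B_arc = μ₀I·π/(4πR) = μ₀I/(4R) = 1.50×10⁻⁴ T.
Each semi-infinite lead is at perpendicular distance R = 0.0296 m from the centre, with the perpendicular foot at its near end, so it contributes μ₀I/(4πR); both point the same way, together 9.53×10⁻⁵ T.
Arc and leads all point the same direction: B = 1.50×10⁻⁴ + 9.53×10⁻⁵ = 2.45×10⁻⁴ T.

B ≈ 245 μT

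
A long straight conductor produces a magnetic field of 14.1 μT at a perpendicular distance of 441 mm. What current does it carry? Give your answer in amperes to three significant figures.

For a long straight wire B = μ₀I/(2πd), so I = 2πdB/μ₀.
I = 2π × 0.441 × 1.41×10⁻⁵ / (4π×10⁻⁷) = 31.1 A.

I ≈ 31.1 A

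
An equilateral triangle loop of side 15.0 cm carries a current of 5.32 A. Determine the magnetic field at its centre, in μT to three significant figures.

Each side is a finite straight segment at perpendicular distance d = a/(2 tan(π/3)) = 0.0433 m from the centre, with end-angles ±π/3.
One side contributes B₁ = (μ₀I/4πd)·2 sin(π/3) = 2.13×10⁻⁵ T.
All 3 sides add in the same direction: B = 3 × 2.13×10⁻⁵ = 6.38×10⁻⁵ T.

B ≈ 63.8 μT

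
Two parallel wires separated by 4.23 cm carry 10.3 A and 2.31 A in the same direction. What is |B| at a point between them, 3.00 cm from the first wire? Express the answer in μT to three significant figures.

B ≈ 31.1 μT

Each long wire gives B = μ₀I/(2πd). Distances are d₁ = 0.03 m and d₂ = 0.0123 m.
B₁ = 6.87×10⁻⁵ T, B₂ = 3.76×10⁻⁵ T.
Between parallel currents the two contributions point in opposite directions, so they subtract. B = |B₁ − B₂| = |6.87×10⁻⁵ − 3.76×10⁻⁵| = 3.11×10⁻⁵ T.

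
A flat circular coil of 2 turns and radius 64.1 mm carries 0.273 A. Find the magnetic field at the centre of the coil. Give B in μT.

B ≈ 5.35 μT

For an N-turn flat coil, B = Nμ₀I/(2R) with R = 0.0641 m.
B = 2 × 2.68×10⁻⁶ T = 5.35×10⁻⁶ T.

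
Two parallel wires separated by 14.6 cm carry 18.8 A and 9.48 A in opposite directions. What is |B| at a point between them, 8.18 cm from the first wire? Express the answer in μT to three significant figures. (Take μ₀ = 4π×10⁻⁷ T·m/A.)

Each long wire gives B = μ₀I/(2πd). Distances are d₁ = 0.0818 m and d₂ = 0.0642 m.
B₁ = 4.60×10⁻⁵ T, B₂ = 2.95×10⁻⁵ T.
Between antiparallel currents both contributions point the same way, so they add. B = B₁ + B₂ = 4.60×10⁻⁵ + 2.95×10⁻⁵ = 7.55×10⁻⁵ T.

B ≈ 75.5 μT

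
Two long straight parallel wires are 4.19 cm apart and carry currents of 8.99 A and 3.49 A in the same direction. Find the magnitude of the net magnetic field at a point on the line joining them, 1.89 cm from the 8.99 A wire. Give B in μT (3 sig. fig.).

B ≈ 64.8 μT

Each long wire gives B = μ₀I/(2πd). Distances are d₁ = 0.0189 m and d₂ = 0.023 m.
B₁ = 9.51×10⁻⁵ T, B₂ = 3.03×10⁻⁵ T.
Between parallel currents the two contributions point in opposite directions, so they subtract. B = |B₁ − B₂| = |9.51×10⁻⁵ − 3.03×10⁻⁵| = 6.48×10⁻⁵ T.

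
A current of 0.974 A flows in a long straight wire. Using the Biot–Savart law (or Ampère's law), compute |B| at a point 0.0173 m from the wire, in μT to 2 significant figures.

For an infinitely long straight wire, B = μ₀I/(2πd).
B = (4π×10⁻⁷ × 0.974) / (2π × 0.0173) = 1.13×10⁻⁵ T.

B ≈ 11 μT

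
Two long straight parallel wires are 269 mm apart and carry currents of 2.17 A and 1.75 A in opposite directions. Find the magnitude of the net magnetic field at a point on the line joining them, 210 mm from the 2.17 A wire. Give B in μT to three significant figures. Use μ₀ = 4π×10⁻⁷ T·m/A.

B ≈ 8.00 μT

Each long wire gives B = μ₀I/(2πd). Distances are d₁ = 0.21 m and d₂ = 0.059 m.
B₁ = 2.07×10⁻⁶ T, B₂ = 5.93×10⁻⁶ T.
Between antiparallel currents both contributions point the same way, so they add. B = B₁ + B₂ = 2.07×10⁻⁶ + 5.93×10⁻⁶ = 8.00×10⁻⁶ T.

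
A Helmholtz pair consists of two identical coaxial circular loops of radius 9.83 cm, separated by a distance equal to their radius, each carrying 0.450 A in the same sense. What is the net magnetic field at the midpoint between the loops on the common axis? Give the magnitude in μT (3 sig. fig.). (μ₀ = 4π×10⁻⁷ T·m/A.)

B ≈ 4.12 μT

Each loop contributes B = μ₀IR²/[2(R²+z²)^(3/2)] on the axis, with z measured from that loop.
Loop 1 (z = 0.04915 m): B₁ = 2.06×10⁻⁶ T. Loop 2 (z = 0.04915 m): B₂ = 2.06×10⁻⁶ T.
The fields add: B = B₁ + B₂ = 4.12×10⁻⁶ T.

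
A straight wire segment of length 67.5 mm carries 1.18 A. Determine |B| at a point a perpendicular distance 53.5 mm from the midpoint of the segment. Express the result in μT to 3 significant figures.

For a finite straight segment, B = (μ₀I/4πd)(sinθ₁ + sinθ₂), where θ₁, θ₂ are the angles from the perpendicular to each end.
The perpendicular from the point meets the wire at its midpoint, so each end is L/2 = 0.03375 m away along the wire.
sinθ₁ = 0.03375/√(0.03375²+0.0535²) = 0.5335; sinθ₂ = 0.03375/√(0.03375²+0.0535²) = 0.5335.
B = (4π×10⁻⁷ × 1.18) / (4π × 0.0535) × (0.5335 + 0.5335) = 2.35×10⁻⁶ T.

B ≈ 2.35 μT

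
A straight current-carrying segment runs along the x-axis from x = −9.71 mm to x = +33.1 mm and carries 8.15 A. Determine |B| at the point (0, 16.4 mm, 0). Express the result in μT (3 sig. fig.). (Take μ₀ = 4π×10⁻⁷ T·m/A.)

For a finite straight segment, B = (μ₀I/4πd)(sinθ₁ + sinθ₂), where θ₁, θ₂ are the angles from the perpendicular to each end.
The perpendicular distance is d = 0.0164 m; the end-offsets along the wire are a = 0.00971 m and b = 0.0331 m.
sinθ₁ = 0.00971/√(0.00971²+0.0164²) = 0.5095; sinθ₂ = 0.0331/√(0.0331²+0.0164²) = 0.8960.
B = (4π×10⁻⁷ × 8.15) / (4π × 0.0164) × (0.5095 + 0.8960) = 6.98×10⁻⁵ T.

B ≈ 69.8 μT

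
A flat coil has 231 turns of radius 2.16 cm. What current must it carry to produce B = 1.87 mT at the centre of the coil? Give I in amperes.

I ≈ 0.278 A

For an N-turn coil, B = Nμ₀I/(2R) with R = 0.0216 m, so I = 2RB/(Nμ₀) = 2 × 0.0216 × 1.87×10⁻³ / (231 × 4π×10⁻⁷) = 0.278 A.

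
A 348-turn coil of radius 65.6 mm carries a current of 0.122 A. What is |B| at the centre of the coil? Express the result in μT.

For an N-turn flat coil, B = Nμ₀I/(2R) with R = 0.0656 m.
B = 348 × 1.17×10⁻⁶ T = 4.07×10⁻⁴ T.

B ≈ 407 μT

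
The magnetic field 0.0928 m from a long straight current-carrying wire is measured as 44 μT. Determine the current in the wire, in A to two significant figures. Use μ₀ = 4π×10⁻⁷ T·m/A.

For a long straight wire B = μ₀I/(2πd), so I = 2πdB/μ₀.
I = 2π × 0.0928 × 4.40×10⁻⁵ / (4π×10⁻⁷) = 20.4 A.

I ≈ 20 A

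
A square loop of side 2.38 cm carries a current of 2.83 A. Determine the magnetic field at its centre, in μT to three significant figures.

B ≈ 135 μT

Each side is a finite straight segment at perpendicular distance d = a/(2 tan(π/4)) = 0.0119 m from the centre, with end-angles ±π/4.
One side contributes B₁ = (μ₀I/4πd)·2 sin(π/4) = 3.36×10⁻⁵ T.
All 4 sides add in the same direction: B = 4 × 3.36×10⁻⁵ = 1.35×10⁻⁴ T.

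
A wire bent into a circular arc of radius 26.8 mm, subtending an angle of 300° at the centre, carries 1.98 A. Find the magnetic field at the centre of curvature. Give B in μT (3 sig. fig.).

The Biot–Savart field of a circular arc at its centre is B = μ₀Iφ/(4πR), with φ = 5.236 rad.
B = (4π×10⁻⁷ × 1.98 × 5.236) / (4π × 0.0268) = 3.87×10⁻⁵ T.

B ≈ 38.7 μT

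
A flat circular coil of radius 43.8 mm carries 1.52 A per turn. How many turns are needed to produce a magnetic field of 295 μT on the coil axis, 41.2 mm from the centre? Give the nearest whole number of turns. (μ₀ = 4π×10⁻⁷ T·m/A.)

For an N-turn coil, B = Nμ₀IR²/[2(R²+z²)^(3/2)]. A single turn gives B₁ = 8.43×10⁻⁶ T with R = 0.0438 m, z = 0.0412 m.
N = B/B₁ = 2.95×10⁻⁴ / 8.43×10⁻⁶ = 35.01.

N = 35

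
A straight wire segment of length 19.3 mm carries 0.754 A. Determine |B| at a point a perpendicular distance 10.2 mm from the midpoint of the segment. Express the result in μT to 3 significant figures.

For a finite straight segment, B = (μ₀I/4πd)(sinθ₁ + sinθ₂), where θ₁, θ₂ are the angles from the perpendicular to each end.
The perpendicular from the point meets the wire at its midpoint, so each end is L/2 = 0.00965 m away along the wire.
sinθ₁ = 0.00965/√(0.00965²+0.0102²) = 0.6873; sinθ₂ = 0.00965/√(0.00965²+0.0102²) = 0.6873.
B = (4π×10⁻⁷ × 0.754) / (4π × 0.0102) × (0.6873 + 0.6873) = 1.02×10⁻⁵ T.

B ≈ 10.2 μT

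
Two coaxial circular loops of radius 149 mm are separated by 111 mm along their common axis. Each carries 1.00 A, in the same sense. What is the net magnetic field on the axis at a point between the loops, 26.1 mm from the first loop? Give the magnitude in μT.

Each loop contributes B = μ₀IR²/[2(R²+z²)^(3/2)] on the axis, with z measured from that loop.
Loop 1 (z = 0.0261 m): B₁ = 4.03×10⁻⁶ T. Loop 2 (z = 0.0849 m): B₂ = 2.77×10⁻⁶ T.
The fields add: B = B₁ + B₂ = 6.80×10⁻⁶ T.

B ≈ 6.80 μT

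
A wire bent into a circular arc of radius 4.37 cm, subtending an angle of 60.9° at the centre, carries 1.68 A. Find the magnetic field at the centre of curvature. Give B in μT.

The Biot–Savart field of a circular arc at its centre is B = μ₀Iφ/(4πR), with φ = 1.063 rad.
B = (4π×10⁻⁷ × 1.68 × 1.063) / (4π × 0.0437) = 4.09×10⁻⁶ T.

B ≈ 4.09 μT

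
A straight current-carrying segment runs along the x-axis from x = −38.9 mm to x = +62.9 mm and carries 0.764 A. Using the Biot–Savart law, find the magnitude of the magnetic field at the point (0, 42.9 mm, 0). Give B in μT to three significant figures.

B ≈ 2.67 μT

For a finite straight segment, B = (μ₀I/4πd)(sinθ₁ + sinθ₂), where θ₁, θ₂ are the angles from the perpendicular to each end.
The perpendicular distance is d = 0.0429 m; the end-offsets along the wire are a = 0.0389 m and b = 0.0629 m.
sinθ₁ = 0.0389/√(0.0389²+0.0429²) = 0.6717; sinθ₂ = 0.0629/√(0.0629²+0.0429²) = 0.8261.
B = (4π×10⁻⁷ × 0.764) / (4π × 0.0429) × (0.6717 + 0.8261) = 2.67×10⁻⁶ T.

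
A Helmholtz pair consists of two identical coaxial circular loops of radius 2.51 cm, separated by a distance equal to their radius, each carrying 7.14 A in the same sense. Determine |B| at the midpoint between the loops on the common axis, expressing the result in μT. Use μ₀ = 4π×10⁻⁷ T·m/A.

Each loop contributes B = μ₀IR²/[2(R²+z²)^(3/2)] on the axis, with z measured from that loop.
Loop 1 (z = 0.01255 m): B₁ = 1.28×10⁻⁴ T. Loop 2 (z = 0.01255 m): B₂ = 1.28×10⁻⁴ T.
The fields add: B = B₁ + B₂ = 2.56×10⁻⁴ T.

B ≈ 256 μT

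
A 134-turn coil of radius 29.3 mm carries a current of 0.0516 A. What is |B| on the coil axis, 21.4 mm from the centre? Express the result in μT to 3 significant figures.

For an N-turn flat coil, B = Nμ₀IR²/[2(R²+z²)^(3/2)] with R = 0.0293 m, z = 0.0214 m.
B = 134 × 5.83×10⁻⁷ T = 7.81×10⁻⁵ T.

B ≈ 78.1 μT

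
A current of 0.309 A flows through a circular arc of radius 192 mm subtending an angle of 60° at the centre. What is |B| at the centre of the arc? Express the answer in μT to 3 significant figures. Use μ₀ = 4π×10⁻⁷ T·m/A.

B ≈ 0.169 μT

The Biot–Savart field of a circular arc at its centre is B = μ₀Iφ/(4πR), with φ = 1.047 rad.
B = (4π×10⁻⁷ × 0.309 × 1.047) / (4π × 0.192) = 1.69×10⁻⁷ T.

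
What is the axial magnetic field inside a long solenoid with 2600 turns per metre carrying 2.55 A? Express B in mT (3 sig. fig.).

B ≈ 8.33 mT

Inside a long solenoid, B = μ₀nI with n = 2600 turns/m.
B = 4π×10⁻⁷ × 2600 × 2.55 = 8.33×10⁻³ T.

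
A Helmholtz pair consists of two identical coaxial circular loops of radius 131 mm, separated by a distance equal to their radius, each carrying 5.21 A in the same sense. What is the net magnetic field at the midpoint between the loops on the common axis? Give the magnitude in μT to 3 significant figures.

B ≈ 35.8 μT

Each loop contributes B = μ₀IR²/[2(R²+z²)^(3/2)] on the axis, with z measured from that loop.
Loop 1 (z = 0.0655 m): B₁ = 1.79×10⁻⁵ T. Loop 2 (z = 0.0655 m): B₂ = 1.79×10⁻⁵ T.
The fields add: B = B₁ + B₂ = 3.58×10⁻⁵ T.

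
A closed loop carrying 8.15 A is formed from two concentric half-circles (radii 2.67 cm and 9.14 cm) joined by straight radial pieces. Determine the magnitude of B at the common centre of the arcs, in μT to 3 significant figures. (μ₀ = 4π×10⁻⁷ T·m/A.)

B ≈ 67.9 μT

The radial connectors point toward the centre, so dl × r̂ = 0 and they contribute nothing.
Each semicircle gives μ₀I/(4R): inner arc 9.59×10⁻⁵ T, outer arc 2.80×10⁻⁵ T.
The two arcs carry current in opposite angular senses, so their fields oppose: B = |9.59×10⁻⁵ − 2.80×10⁻⁵| = 6.79×10⁻⁵ T.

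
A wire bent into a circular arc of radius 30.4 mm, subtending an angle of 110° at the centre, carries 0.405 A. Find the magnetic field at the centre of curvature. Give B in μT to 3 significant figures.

B ≈ 2.56 μT

The Biot–Savart field of a circular arc at its centre is B = μ₀Iφ/(4πR), with φ = 1.92 rad.
B = (4π×10⁻⁷ × 0.405 × 1.92) / (4π × 0.0304) = 2.56×10⁻⁶ T.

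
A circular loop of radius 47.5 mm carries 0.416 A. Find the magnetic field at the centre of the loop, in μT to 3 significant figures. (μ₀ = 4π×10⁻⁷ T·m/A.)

At the centre of a circular loop the Biot–Savart law gives B = μ₀I/(2R).
B = (4π×10⁻⁷ × 0.416) / (2 × 0.0475) = 5.50×10⁻⁶ T.

B ≈ 5.50 μT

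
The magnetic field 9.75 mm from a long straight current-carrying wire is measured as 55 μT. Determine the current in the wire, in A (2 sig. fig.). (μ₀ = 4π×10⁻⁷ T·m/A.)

For a long straight wire B = μ₀I/(2πd), so I = 2πdB/μ₀.
I = 2π × 0.00975 × 5.50×10⁻⁵ / (4π×10⁻⁷) = 2.68 A.

I ≈ 2.7 A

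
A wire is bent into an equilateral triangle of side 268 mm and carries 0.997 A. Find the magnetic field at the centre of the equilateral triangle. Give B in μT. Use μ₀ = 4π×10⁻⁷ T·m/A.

B ≈ 6.70 μT

Each side is a finite straight segment at perpendicular distance d = a/(2 tan(π/3)) = 0.07736 m from the centre, with end-angles ±π/3.
One side contributes B₁ = (μ₀I/4πd)·2 sin(π/3) = 2.23×10⁻⁶ T.
All 3 sides add in the same direction: B = 3 × 2.23×10⁻⁶ = 6.70×10⁻⁶ T.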